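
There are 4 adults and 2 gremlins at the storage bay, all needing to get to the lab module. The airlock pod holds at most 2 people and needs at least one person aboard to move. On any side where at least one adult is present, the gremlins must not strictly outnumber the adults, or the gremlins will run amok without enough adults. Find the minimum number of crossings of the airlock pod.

9

Counting alone: each trip to the lab module takes at most 2 across and each return brings at least 1 back, so after t trips out (and t−1 returns) at most 2t − (t−1) of the 6 are across; that first reaches 6 at t = 5, so at least 9 crossings are needed.
The plan below uses exactly 9 crossings, so it is optimal:
1. 2 gremlins → the lab module.  (the storage bay: 4A 0G; the lab module: 0A 2G)
2. 1 gremlin ← the storage bay.  (the storage bay: 4A 1G; the lab module: 0A 1G)
3. 2 adults → the lab module.  (the storage bay: 2A 1G; the lab module: 2A 1G)
4. 1 gremlin ← the storage bay.  (the storage bay: 2A 2G; the lab module: 2A 0G)
5. 2 gremlins → the lab module.  (the storage bay: 2A 0G; the lab module: 2A 2G)
6. 1 gremlin ← the storage bay.  (the storage bay: 2A 1G; the lab module: 2A 1G)
7. 1 adult and 1 gremlin → the lab module.  (the storage bay: 1A 0G; the lab module: 3A 2G)
8. 1 gremlin ← the storage bay.  (the storage bay: 1A 1G; the lab module: 3A 1G)
9. 1 adult and 1 gremlin → the lab module.  (the storage bay: 0A 0G; the lab module: 4A 2G)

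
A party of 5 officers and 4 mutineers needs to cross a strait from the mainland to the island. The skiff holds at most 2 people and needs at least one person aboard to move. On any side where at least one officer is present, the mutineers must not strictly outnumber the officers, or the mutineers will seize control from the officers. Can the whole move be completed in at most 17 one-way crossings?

Yes — this plan uses 15 crossings (≤ 17):
1. 2 mutineers → the island.  (the mainland: 5O 2M; the island: 0O 2M)
2. 1 mutineer ← the mainland.  (the mainland: 5O 3M; the island: 0O 1M)
3. 2 mutineers → the island.  (the mainland: 5O 1M; the island: 0O 3M)
4. 1 mutineer ← the mainland.  (the mainland: 5O 2M; the island: 0O 2M)
5. 2 officers → the island.  (the mainland: 3O 2M; the island: 2O 2M)
6. 1 mutineer ← the mainland.  (the mainland: 3O 3M; the island: 2O 1M)
7. 1 officer and 1 mutineer → the island.  (the mainland: 2O 2M; the island: 3O 2M)
8. 1 officer ← the mainland.  (the mainland: 3O 2M; the island: 2O 2M)
9. 1 officer and 1 mutineer → the island.  (the mainland: 2O 1M; the island: 3O 3M)
10. 1 mutineer ← the mainland.  (the mainland: 2O 2M; the island: 3O 2M)
11. 1 officer and 1 mutineer → the island.  (the mainland: 1O 1M; the island: 4O 3M)
12. 1 officer ← the mainland.  (the mainland: 2O 1M; the island: 3O 3M)
13. 1 officer and 1 mutineer → the island.  (the mainland: 1O 0M; the island: 4O 4M)
14. 1 mutineer ← the mainland.  (the mainland: 1O 1M; the island: 4O 3M)
15. 1 officer and 1 mutineer → the island.  (the mainland: 0O 0M; the island: 5O 4M)

Yes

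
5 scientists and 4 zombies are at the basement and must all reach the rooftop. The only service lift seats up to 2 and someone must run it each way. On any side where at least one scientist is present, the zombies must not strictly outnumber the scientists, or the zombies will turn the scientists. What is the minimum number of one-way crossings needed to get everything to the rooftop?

Counting alone: each trip to the rooftop takes at most 2 across and each return brings at least 1 back, so after t trips out (and t−1 returns) at most 2t − (t−1) of the 9 are across; that first reaches 9 at t = 8, so at least 15 crossings are needed.
The plan below uses exactly 15 crossings, so it is optimal:
1. 2 zombies → the rooftop.  (the basement: 5S 2Z; the rooftop: 0S 2Z)
2. 1 zombie ← the basement.  (the basement: 5S 3Z; the rooftop: 0S 1Z)
3. 2 zombies → the rooftop.  (the basement: 5S 1Z; the rooftop: 0S 3Z)
4. 1 zombie ← the basement.  (the basement: 5S 2Z; the rooftop: 0S 2Z)
5. 2 scientists → the rooftop.  (the basement: 3S 2Z; the rooftop: 2S 2Z)
6. 1 zombie ← the basement.  (the basement: 3S 3Z; the rooftop: 2S 1Z)
7. 1 scientist and 1 zombie → the rooftop.  (the basement: 2S 2Z; the rooftop: 3S 2Z)
8. 1 scientist ← the basement.  (the basement: 3S 2Z; the rooftop: 2S 2Z)
9. 1 scientist and 1 zombie → the rooftop.  (the basement: 2S 1Z; the rooftop: 3S 3Z)
10. 1 zombie ← the basement.  (the basement: 2S 2Z; the rooftop: 3S 2Z)
11. 1 scientist and 1 zombie → the rooftop.  (the basement: 1S 1Z; the rooftop: 4S 3Z)
12. 1 scientist ← the basement.  (the basement: 2S 1Z; the rooftop: 3S 3Z)
13. 1 scientist and 1 zombie → the rooftop.  (the basement: 1S 0Z; the rooftop: 4S 4Z)
14. 1 zombie ← the basement.  (the basement: 1S 1Z; the rooftop: 4S 3Z)
15. 1 scientist and 1 zombie → the rooftop.  (the basement: 0S 0Z; the rooftop: 5S 4Z)

15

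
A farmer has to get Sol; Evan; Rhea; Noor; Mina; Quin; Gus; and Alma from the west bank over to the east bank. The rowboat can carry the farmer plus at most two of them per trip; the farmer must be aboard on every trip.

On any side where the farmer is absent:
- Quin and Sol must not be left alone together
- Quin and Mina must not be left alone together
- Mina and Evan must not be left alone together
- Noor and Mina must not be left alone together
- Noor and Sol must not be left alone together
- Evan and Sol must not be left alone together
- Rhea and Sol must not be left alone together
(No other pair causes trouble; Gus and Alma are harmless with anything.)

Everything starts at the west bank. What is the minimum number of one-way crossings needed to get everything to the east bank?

9

Counting alone: the farmer can take at most 2 across per trip to the east bank, so moving all 8 needs at least 4 loaded trips out, with a return between consecutive ones — at least 7 crossings.
The safety rule pushes this higher. Following every safe sequence of crossings, the most of the 8 that can be at the east bank as the rowboat arrives there on crossing 7 is 6 — never all 8.
So no plan with fewer than 9 crossings exists, and this one achieves 9:
1. Farmer goes to the east bank with Mina and Sol.
2. Farmer goes back to the west bank alone.
3. Farmer goes to the east bank with Evan and Rhea.
4. Farmer goes back to the west bank with Mina and Sol.
5. Farmer goes to the east bank with Noor and Quin.
6. Farmer goes back to the west bank alone.
7. Farmer goes to the east bank with Alma and Gus.
8. Farmer goes back to the west bank alone.
9. Farmer goes to the east bank with Mina and Sol.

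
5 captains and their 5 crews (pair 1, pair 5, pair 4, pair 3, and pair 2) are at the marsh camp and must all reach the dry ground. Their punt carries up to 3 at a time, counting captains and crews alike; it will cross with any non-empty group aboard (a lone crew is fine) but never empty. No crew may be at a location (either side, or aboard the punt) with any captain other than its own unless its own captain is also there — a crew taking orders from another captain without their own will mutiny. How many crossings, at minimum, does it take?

11

Counting alone: each trip to the dry ground takes at most 3 across and each return brings at least 1 back, so after t trips out (and t−1 returns) at most 3t − (t−1) of the 10 are across; that first reaches 10 at t = 5, so at least 9 crossings are needed.
The safety rule pushes this higher. Following every safe sequence of crossings, the most of the 10 that can be at the dry ground as the punt arrives there on crossing 9 is 9 — never all 10.
So no plan with fewer than 11 crossings exists, and this one achieves 11:
1. captain 1 and crew 1 cross → the dry ground.
2. captain 1 crosses ← the marsh camp.
3. crew 3, crew 4, and crew 5 cross → the dry ground.
4. crew 1 crosses ← the marsh camp.
5. captain 3, captain 4, and captain 5 cross → the dry ground.
6. captain 5 and crew 5 cross ← the marsh camp.
7. captain 1, captain 2, and captain 5 cross → the dry ground.
8. crew 4 crosses ← the marsh camp.
9. crew 1 and crew 5 cross → the dry ground.
10. crew 1 crosses ← the marsh camp.
11. crew 1, crew 2, and crew 4 cross → the dry ground.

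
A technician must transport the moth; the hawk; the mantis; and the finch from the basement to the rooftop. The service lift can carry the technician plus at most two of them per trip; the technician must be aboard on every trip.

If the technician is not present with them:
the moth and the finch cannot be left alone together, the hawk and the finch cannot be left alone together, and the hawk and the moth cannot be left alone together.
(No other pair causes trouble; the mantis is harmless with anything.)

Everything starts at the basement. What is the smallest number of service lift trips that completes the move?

Counting alone: the technician can take at most 2 across per trip to the rooftop, so moving all 4 needs at least 2 loaded trips out, with a return between consecutive ones — at least 3 crossings.
The safety rule pushes this higher. Following every safe sequence of crossings, the most of the 4 that can be at the rooftop as the service lift arrives there on crossing 3 is 3 — never all 4.
So no plan with fewer than 5 crossings exists, and this one achieves 5:
1. Technician goes to the rooftop with the hawk and the moth.
2. Technician goes back to the basement with the moth.
3. Technician goes to the rooftop with the mantis and the moth.
4. Technician goes back to the basement with the moth.
5. Technician goes to the rooftop with the finch and the moth.

5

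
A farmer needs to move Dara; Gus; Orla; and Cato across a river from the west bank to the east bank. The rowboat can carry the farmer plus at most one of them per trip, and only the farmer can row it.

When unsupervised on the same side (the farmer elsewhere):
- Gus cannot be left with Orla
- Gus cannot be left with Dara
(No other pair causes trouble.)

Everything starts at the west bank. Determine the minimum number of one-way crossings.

Counting alone: the farmer can take at most 1 across per trip to the east bank, so moving all 4 needs at least 4 loaded trips out, with a return between consecutive ones — at least 7 crossings.
The safety rule pushes this higher. Following every safe sequence of crossings, the most of the 4 that can be at the east bank as the rowboat arrives there on crossing 7 is 3 — never all 4.
So no plan with fewer than 9 crossings exists, and this one achieves 9:
1. Farmer goes to the east bank with Gus.
2. Farmer goes back to the west bank alone.
3. Farmer goes to the east bank with Dara.
4. Farmer goes back to the west bank with Gus.
5. Farmer goes to the east bank with Orla.
6. Farmer goes back to the west bank alone.
7. Farmer goes to the east bank with Cato.
8. Farmer goes back to the west bank alone.
9. Farmer goes to the east bank with Gus.

9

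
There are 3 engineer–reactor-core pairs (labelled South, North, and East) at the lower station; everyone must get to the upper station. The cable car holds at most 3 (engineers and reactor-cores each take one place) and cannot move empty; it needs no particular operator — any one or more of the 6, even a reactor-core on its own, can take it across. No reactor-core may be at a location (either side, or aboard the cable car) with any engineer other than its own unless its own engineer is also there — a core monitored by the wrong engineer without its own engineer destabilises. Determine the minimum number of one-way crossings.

Counting alone: each trip to the upper station takes at most 3 across and each return brings at least 1 back, so after t trips out (and t−1 returns) at most 3t − (t−1) of the 6 are across; that first reaches 6 at t = 3, so at least 5 crossings are needed.
The plan below uses exactly 5 crossings, so it is optimal:
1. engineer South and reactor-core South cross → the upper station.
2. engineer South crosses ← the lower station.
3. engineer East, engineer North, and engineer South cross → the upper station.
4. reactor-core South crosses ← the lower station.
5. reactor-core East, reactor-core North, and reactor-core South cross → the upper station.

5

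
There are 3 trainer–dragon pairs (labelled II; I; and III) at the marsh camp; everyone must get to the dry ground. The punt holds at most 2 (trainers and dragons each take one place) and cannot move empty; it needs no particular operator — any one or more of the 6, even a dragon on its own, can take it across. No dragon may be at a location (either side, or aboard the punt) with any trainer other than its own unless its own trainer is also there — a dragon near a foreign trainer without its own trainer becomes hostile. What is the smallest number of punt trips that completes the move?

Counting alone: each trip to the dry ground takes at most 2 across and each return brings at least 1 back, so after t trips out (and t−1 returns) at most 2t − (t−1) of the 6 are across; that first reaches 6 at t = 5, so at least 9 crossings are needed.
The safety rule pushes this higher. Following every safe sequence of crossings, the most of the 6 that can be at the dry ground as the punt arrives there on crossing 9 is 5 — never all 6.
So no plan with fewer than 11 crossings exists, and this one achieves 11:
1. dragon II and trainer II cross → the dry ground.
2. trainer II crosses ← the marsh camp.
3. dragon I and dragon III cross → the dry ground.
4. dragon II crosses ← the marsh camp.
5. trainer I and trainer III cross → the dry ground.
6. dragon I and trainer I cross ← the marsh camp.
7. trainer I and trainer II cross → the dry ground.
8. dragon III crosses ← the marsh camp.
9. dragon I and dragon II cross → the dry ground.
10. trainer III crosses ← the marsh camp.
11. dragon III and trainer III cross → the dry ground.

11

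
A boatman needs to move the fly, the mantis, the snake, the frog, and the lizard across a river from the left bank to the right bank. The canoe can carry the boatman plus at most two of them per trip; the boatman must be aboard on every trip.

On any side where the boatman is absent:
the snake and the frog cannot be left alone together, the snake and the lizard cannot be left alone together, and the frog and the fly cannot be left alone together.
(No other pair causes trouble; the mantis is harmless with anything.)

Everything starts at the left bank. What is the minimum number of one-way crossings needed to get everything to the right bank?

5

Counting alone: the boatman can take at most 2 across per trip to the right bank, so moving all 5 needs at least 3 loaded trips out, with a return between consecutive ones — at least 5 crossings.
The plan below uses exactly 5 crossings, so it is optimal:
1. Boatman goes to the right bank with the fly and the snake.  [the left bank: the frog, the lizard, the mantis | the right bank: the fly, the snake]
2. Boatman goes back to the left bank alone.  [the left bank: the frog, the lizard, the mantis | the right bank: the fly, the snake]
3. Boatman goes to the right bank with the mantis.  [the left bank: the frog, the lizard | the right bank: the fly, the mantis, the snake]
4. Boatman goes back to the left bank alone.  [the left bank: the frog, the lizard | the right bank: the fly, the mantis, the snake]
5. Boatman goes to the right bank with the frog and the lizard.  [the left bank: — | the right bank: the fly, the frog, the lizard, the mantis, the snake]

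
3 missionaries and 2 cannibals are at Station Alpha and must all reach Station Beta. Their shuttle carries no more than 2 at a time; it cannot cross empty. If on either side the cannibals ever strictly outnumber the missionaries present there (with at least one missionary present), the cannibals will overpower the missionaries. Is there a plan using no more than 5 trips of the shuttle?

No

Counting alone: each trip to Station Beta takes at most 2 across and each return brings at least 1 back, so after t trips out (and t−1 returns) at most 2t − (t−1) of the 5 are across; that first reaches 5 at t = 4, so at least 7 crossings are needed.
Since 5 < 7, 5 crossings cannot be enough. (The shortest complete plan in fact takes 7:)
1. 2 cannibals → Station Beta.  (Station Alpha: 3M 0C; Station Beta: 0M 2C)
2. 1 cannibal ← Station Alpha.  (Station Alpha: 3M 1C; Station Beta: 0M 1C)
3. 2 missionaries → Station Beta.  (Station Alpha: 1M 1C; Station Beta: 2M 1C)
4. 1 missionary ← Station Alpha.  (Station Alpha: 2M 1C; Station Beta: 1M 1C)
5. 1 missionary and 1 cannibal → Station Beta.  (Station Alpha: 1M 0C; Station Beta: 2M 2C)
6. 1 cannibal ← Station Alpha.  (Station Alpha: 1M 1C; Station Beta: 2M 1C)
7. 1 missionary and 1 cannibal → Station Beta.  (Station Alpha: 0M 0C; Station Beta: 3M 2C)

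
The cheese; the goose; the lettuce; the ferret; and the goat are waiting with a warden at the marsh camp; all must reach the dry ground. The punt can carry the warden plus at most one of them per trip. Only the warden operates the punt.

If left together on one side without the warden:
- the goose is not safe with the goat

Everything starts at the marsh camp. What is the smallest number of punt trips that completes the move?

9

Counting alone: the warden can take at most 1 across per trip to the dry ground, so moving all 5 needs at least 5 loaded trips out, with a return between consecutive ones — at least 9 crossings.
The plan below uses exactly 9 crossings, so it is optimal:
1. Warden goes to the dry ground with the goose.
2. Warden goes back to the marsh camp alone.
3. Warden goes to the dry ground with the cheese.
4. Warden goes back to the marsh camp alone.
5. Warden goes to the dry ground with the lettuce.
6. Warden goes back to the marsh camp alone.
7. Warden goes to the dry ground with the ferret.
8. Warden goes back to the marsh camp alone.
9. Warden goes to the dry ground with the goat.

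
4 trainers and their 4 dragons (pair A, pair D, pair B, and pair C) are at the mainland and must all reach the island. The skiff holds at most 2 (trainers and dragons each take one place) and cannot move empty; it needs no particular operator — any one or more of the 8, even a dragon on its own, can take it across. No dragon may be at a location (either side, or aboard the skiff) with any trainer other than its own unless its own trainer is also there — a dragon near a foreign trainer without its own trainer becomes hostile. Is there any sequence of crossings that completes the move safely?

No

Following every safe sequence of crossings from the start, the most of the 8 that can be at the island as the skiff arrives there on crossings 1, 3, 5 is 2, 3, 4 respectively; the best ever achieved is 4 of 8.
From crossing 7 on, no configuration arises that was not already reachable earlier: only 44 distinct safe configurations (who is on which side, and where the skiff is) can ever be reached, none of them has everyone across, and every continuation just revisits them. So no valid plan exists.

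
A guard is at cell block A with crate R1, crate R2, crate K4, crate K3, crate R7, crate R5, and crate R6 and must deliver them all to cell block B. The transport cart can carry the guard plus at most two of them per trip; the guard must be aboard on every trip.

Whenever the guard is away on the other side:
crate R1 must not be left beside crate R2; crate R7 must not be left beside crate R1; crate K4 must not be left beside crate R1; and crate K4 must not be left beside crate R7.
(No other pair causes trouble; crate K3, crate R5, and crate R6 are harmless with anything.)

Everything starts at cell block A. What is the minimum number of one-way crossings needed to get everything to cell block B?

Counting alone: the guard can take at most 2 across per trip to cell block B, so moving all 7 needs at least 4 loaded trips out, with a return between consecutive ones — at least 7 crossings.
The safety rule pushes this higher. Following every safe sequence of crossings, the most of the 7 that can be at cell block B as the transport cart arrives there on crossings 7, 9 is 5, 6 respectively — never all 7.
So no plan with fewer than 11 crossings exists, and this one achieves 11:
1. Guard goes to cell block B with crate K4 and crate R1.
2. Guard goes back to cell block A with crate R1.
3. Guard goes to cell block B with crate R1 and crate R2.
4. Guard goes back to cell block A with crate R1.
5. Guard goes to cell block B with crate K3 and crate R1.
6. Guard goes back to cell block A with crate R1.
7. Guard goes to cell block B with crate R1 and crate R5.
8. Guard goes back to cell block A with crate R1.
9. Guard goes to cell block B with crate R1 and crate R6.
10. Guard goes back to cell block A with crate R1.
11. Guard goes to cell block B with crate R1 and crate R7.

11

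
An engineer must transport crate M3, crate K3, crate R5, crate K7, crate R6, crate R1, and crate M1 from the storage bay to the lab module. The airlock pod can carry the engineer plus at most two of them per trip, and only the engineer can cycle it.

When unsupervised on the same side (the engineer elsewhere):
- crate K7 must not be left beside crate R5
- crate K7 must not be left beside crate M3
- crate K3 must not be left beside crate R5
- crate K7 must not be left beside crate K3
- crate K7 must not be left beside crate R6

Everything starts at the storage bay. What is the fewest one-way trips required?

Counting alone: the engineer can take at most 2 across per trip to the lab module, so moving all 7 needs at least 4 loaded trips out, with a return between consecutive ones — at least 7 crossings.
The safety rule pushes this higher. Following every safe sequence of crossings, the most of the 7 that can be at the lab module as the airlock pod arrives there on crossings 7, 9 is 5, 6 respectively — never all 7.
So no plan with fewer than 11 crossings exists, and this one achieves 11:
1. Engineer goes to the lab module with crate K3 and crate K7.  [the storage bay: crate M1, crate M3, crate R1, crate R5, crate R6 | the lab module: crate K3, crate K7]
2. Engineer goes back to the storage bay with crate K3.  [the storage bay: crate K3, crate M1, crate M3, crate R1, crate R5, crate R6 | the lab module: crate K7]
3. Engineer goes to the lab module with crate K3 and crate M3.  [the storage bay: crate M1, crate R1, crate R5, crate R6 | the lab module: crate K3, crate K7, crate M3]
4. Engineer goes back to the storage bay with crate K7.  [the storage bay: crate K7, crate M1, crate R1, crate R5, crate R6 | the lab module: crate K3, crate M3]
5. Engineer goes to the lab module with crate R5 and crate R6.  [the storage bay: crate K7, crate M1, crate R1 | the lab module: crate K3, crate M3, crate R5, crate R6]
6. Engineer goes back to the storage bay with crate K3.  [the storage bay: crate K3, crate K7, crate M1, crate R1 | the lab module: crate M3, crate R5, crate R6]
7. Engineer goes to the lab module with crate K3 and crate R1.  [the storage bay: crate K7, crate M1 | the lab module: crate K3, crate M3, crate R1, crate R5, crate R6]
8. Engineer goes back to the storage bay with crate K3.  [the storage bay: crate K3, crate K7, crate M1 | the lab module: crate M3, crate R1, crate R5, crate R6]
9. Engineer goes to the lab module with crate K3 and crate M1.  [the storage bay: crate K7 | the lab module: crate K3, crate M1, crate M3, crate R1, crate R5, crate R6]
10. Engineer goes back to the storage bay with crate K3.  [the storage bay: crate K3, crate K7 | the lab module: crate M1, crate M3, crate R1, crate R5, crate R6]
11. Engineer goes to the lab module with crate K3 and crate K7.  [the storage bay: — | the lab module: crate K3, crate K7, crate M1, crate M3, crate R1, crate R5, crate R6]

11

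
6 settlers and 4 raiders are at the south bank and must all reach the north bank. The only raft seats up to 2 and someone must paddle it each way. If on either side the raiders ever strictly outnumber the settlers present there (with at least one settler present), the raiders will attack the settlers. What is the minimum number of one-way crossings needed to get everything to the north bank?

17

Counting alone: each trip to the north bank takes at most 2 across and each return brings at least 1 back, so after t trips out (and t−1 returns) at most 2t − (t−1) of the 10 are across; that first reaches 10 at t = 9, so at least 17 crossings are needed.
The plan below uses exactly 17 crossings, so it is optimal:
1. 2 raiders → the north bank.  (the south bank: 6S 2R; the north bank: 0S 2R)
2. 1 raider ← the south bank.  (the south bank: 6S 3R; the north bank: 0S 1R)
3. 2 raiders → the north bank.  (the south bank: 6S 1R; the north bank: 0S 3R)
4. 1 raider ← the south bank.  (the south bank: 6S 2R; the north bank: 0S 2R)
5. 2 settlers → the north bank.  (the south bank: 4S 2R; the north bank: 2S 2R)
6. 1 raider ← the south bank.  (the south bank: 4S 3R; the north bank: 2S 1R)
7. 1 settler and 1 raider → the north bank.  (the south bank: 3S 2R; the north bank: 3S 2R)
8. 1 raider ← the south bank.  (the south bank: 3S 3R; the north bank: 3S 1R)
9. 2 raiders → the north bank.  (the south bank: 3S 1R; the north bank: 3S 3R)
10. 1 raider ← the south bank.  (the south bank: 3S 2R; the north bank: 3S 2R)
11. 1 settler and 1 raider → the north bank.  (the south bank: 2S 1R; the north bank: 4S 3R)
12. 1 raider ← the south bank.  (the south bank: 2S 2R; the north bank: 4S 2R)
13. 2 raiders → the north bank.  (the south bank: 2S 0R; the north bank: 4S 4R)
14. 1 raider ← the south bank.  (the south bank: 2S 1R; the north bank: 4S 3R)
15. 1 settler and 1 raider → the north bank.  (the south bank: 1S 0R; the north bank: 5S 4R)
16. 1 raider ← the south bank.  (the south bank: 1S 1R; the north bank: 5S 3R)
17. 1 settler and 1 raider → the north bank.  (the south bank: 0S 0R; the north bank: 6S 4R)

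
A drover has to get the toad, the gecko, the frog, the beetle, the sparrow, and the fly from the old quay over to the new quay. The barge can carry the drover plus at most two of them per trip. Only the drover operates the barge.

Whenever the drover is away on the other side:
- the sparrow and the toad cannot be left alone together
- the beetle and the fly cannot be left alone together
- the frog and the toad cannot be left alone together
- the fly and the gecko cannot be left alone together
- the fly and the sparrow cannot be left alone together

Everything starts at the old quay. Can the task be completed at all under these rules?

Yes

1. Drover goes to the new quay with the fly and the toad.  [the old quay: the beetle, the frog, the gecko, the sparrow | the new quay: the fly, the toad]
2. Drover goes back to the old quay alone.  [the old quay: the beetle, the frog, the gecko, the sparrow | the new quay: the fly, the toad]
3. Drover goes to the new quay with the frog and the gecko.  [the old quay: the beetle, the sparrow | the new quay: the fly, the frog, the gecko, the toad]
4. Drover goes back to the old quay with the fly and the toad.  [the old quay: the beetle, the fly, the sparrow, the toad | the new quay: the frog, the gecko]
5. Drover goes to the new quay with the beetle and the sparrow.  [the old quay: the fly, the toad | the new quay: the beetle, the frog, the gecko, the sparrow]
6. Drover goes back to the old quay alone.  [the old quay: the fly, the toad | the new quay: the beetle, the frog, the gecko, the sparrow]
7. Drover goes to the new quay with the fly and the toad.  [the old quay: — | the new quay: the beetle, the fly, the frog, the gecko, the sparrow, the toad]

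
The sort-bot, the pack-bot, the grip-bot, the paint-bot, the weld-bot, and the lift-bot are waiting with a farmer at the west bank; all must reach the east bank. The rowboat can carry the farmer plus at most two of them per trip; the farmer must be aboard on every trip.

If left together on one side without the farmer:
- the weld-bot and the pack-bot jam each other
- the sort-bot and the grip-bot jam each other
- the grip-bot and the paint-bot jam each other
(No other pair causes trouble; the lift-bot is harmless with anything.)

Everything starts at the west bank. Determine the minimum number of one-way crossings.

7

Counting alone: the farmer can take at most 2 across per trip to the east bank, so moving all 6 needs at least 3 loaded trips out, with a return between consecutive ones — at least 5 crossings.
The safety rule pushes this higher. Following every safe sequence of crossings, the most of the 6 that can be at the east bank as the rowboat arrives there on crossing 5 is 5 — never all 6.
So no plan with fewer than 7 crossings exists, and this one achieves 7:
1. Farmer goes to the east bank with the grip-bot and the pack-bot.
2. Farmer goes back to the west bank alone.
3. Farmer goes to the east bank with the sort-bot.
4. Farmer goes back to the west bank with the grip-bot.
5. Farmer goes to the east bank with the lift-bot and the paint-bot.
6. Farmer goes back to the west bank alone.
7. Farmer goes to the east bank with the grip-bot and the weld-bot.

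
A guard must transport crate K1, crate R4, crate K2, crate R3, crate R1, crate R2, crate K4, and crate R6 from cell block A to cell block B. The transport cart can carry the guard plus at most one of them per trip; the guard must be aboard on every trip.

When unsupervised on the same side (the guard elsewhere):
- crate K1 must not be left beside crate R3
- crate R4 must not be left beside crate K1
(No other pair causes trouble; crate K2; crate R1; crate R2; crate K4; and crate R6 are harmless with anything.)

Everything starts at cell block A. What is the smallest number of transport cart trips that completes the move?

Counting alone: the guard can take at most 1 across per trip to cell block B, so moving all 8 needs at least 8 loaded trips out, with a return between consecutive ones — at least 15 crossings.
The safety rule pushes this higher. Following every safe sequence of crossings, the most of the 8 that can be at cell block B as the transport cart arrives there on crossing 15 is 7 — never all 8.
So no plan with fewer than 17 crossings exists, and this one achieves 17:
1. Guard goes to cell block B with crate K1.
2. Guard goes back to cell block A alone.
3. Guard goes to cell block B with crate R4.
4. Guard goes back to cell block A with crate K1.
5. Guard goes to cell block B with crate R3.
6. Guard goes back to cell block A alone.
7. Guard goes to cell block B with crate K2.
8. Guard goes back to cell block A alone.
9. Guard goes to cell block B with crate R1.
10. Guard goes back to cell block A alone.
11. Guard goes to cell block B with crate R2.
12. Guard goes back to cell block A alone.
13. Guard goes to cell block B with crate K4.
14. Guard goes back to cell block A alone.
15. Guard goes to cell block B with crate R6.
16. Guard goes back to cell block A alone.
17. Guard goes to cell block B with crate K1.

17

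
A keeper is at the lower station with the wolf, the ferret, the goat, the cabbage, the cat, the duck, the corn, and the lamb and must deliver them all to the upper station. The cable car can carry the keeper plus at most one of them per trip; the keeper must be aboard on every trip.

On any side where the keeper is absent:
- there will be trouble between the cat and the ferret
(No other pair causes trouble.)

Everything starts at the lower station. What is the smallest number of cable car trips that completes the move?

Counting alone: the keeper can take at most 1 across per trip to the upper station, so moving all 8 needs at least 8 loaded trips out, with a return between consecutive ones — at least 15 crossings.
The plan below uses exactly 15 crossings, so it is optimal:
1. Keeper goes to the upper station with the ferret.  [the lower station: the cabbage, the cat, the corn, the duck, the goat, the lamb, the wolf | the upper station: the ferret]
2. Keeper goes back to the lower station alone.  [the lower station: the cabbage, the cat, the corn, the duck, the goat, the lamb, the wolf | the upper station: the ferret]
3. Keeper goes to the upper station with the wolf.  [the lower station: the cabbage, the cat, the corn, the duck, the goat, the lamb | the upper station: the ferret, the wolf]
4. Keeper goes back to the lower station alone.  [the lower station: the cabbage, the cat, the corn, the duck, the goat, the lamb | the upper station: the ferret, the wolf]
5. Keeper goes to the upper station with the goat.  [the lower station: the cabbage, the cat, the corn, the duck, the lamb | the upper station: the ferret, the goat, the wolf]
6. Keeper goes back to the lower station alone.  [the lower station: the cabbage, the cat, the corn, the duck, the lamb | the upper station: the ferret, the goat, the wolf]
7. Keeper goes to the upper station with the cabbage.  [the lower station: the cat, the corn, the duck, the lamb | the upper station: the cabbage, the ferret, the goat, the wolf]
8. Keeper goes back to the lower station alone.  [the lower station: the cat, the corn, the duck, the lamb | the upper station: the cabbage, the ferret, the goat, the wolf]
9. Keeper goes to the upper station with the duck.  [the lower station: the cat, the corn, the lamb | the upper station: the cabbage, the duck, the ferret, the goat, the wolf]
10. Keeper goes back to the lower station alone.  [the lower station: the cat, the corn, the lamb | the upper station: the cabbage, the duck, the ferret, the goat, the wolf]
11. Keeper goes to the upper station with the corn.  [the lower station: the cat, the lamb | the upper station: the cabbage, the corn, the duck, the ferret, the goat, the wolf]
12. Keeper goes back to the lower station alone.  [the lower station: the cat, the lamb | the upper station: the cabbage, the corn, the duck, the ferret, the goat, the wolf]
13. Keeper goes to the upper station with the lamb.  [the lower station: the cat | the upper station: the cabbage, the corn, the duck, the ferret, the goat, the lamb, the wolf]
14. Keeper goes back to the lower station alone.  [the lower station: the cat | the upper station: the cabbage, the corn, the duck, the ferret, the goat, the lamb, the wolf]
15. Keeper goes to the upper station with the cat.  [the lower station: — | the upper station: the cabbage, the cat, the corn, the duck, the ferret, the goat, the lamb, the wolf]

15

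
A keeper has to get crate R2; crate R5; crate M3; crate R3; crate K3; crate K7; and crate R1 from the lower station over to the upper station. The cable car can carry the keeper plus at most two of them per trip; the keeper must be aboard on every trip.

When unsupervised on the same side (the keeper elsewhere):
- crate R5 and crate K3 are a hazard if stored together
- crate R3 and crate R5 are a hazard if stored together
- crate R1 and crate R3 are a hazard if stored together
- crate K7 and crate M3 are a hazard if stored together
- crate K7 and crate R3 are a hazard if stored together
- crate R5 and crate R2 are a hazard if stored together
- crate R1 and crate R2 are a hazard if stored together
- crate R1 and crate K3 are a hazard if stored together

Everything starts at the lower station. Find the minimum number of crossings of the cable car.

impossible

Whatever the first load, the items left behind include a forbidden pair without the keeper. No opening move is safe, so no plan exists.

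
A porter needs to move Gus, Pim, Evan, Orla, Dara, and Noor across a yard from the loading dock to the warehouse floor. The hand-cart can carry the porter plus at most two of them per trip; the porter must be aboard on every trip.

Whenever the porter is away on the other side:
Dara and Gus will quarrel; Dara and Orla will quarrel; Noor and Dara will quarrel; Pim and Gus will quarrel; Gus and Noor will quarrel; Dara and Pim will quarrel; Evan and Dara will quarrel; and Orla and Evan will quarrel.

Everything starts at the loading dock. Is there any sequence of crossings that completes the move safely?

Whatever the first load, the items left behind include a forbidden pair without the porter. No opening move is safe, so no plan exists.

No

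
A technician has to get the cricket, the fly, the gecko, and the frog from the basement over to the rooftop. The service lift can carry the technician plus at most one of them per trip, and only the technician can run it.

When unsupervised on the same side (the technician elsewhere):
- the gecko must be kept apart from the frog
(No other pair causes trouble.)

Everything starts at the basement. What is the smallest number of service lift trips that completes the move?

7

Counting alone: the technician can take at most 1 across per trip to the rooftop, so moving all 4 needs at least 4 loaded trips out, with a return between consecutive ones — at least 7 crossings.
The plan below uses exactly 7 crossings, so it is optimal:
1. Technician goes to the rooftop with the gecko.  [the basement: the cricket, the fly, the frog | the rooftop: the gecko]
2. Technician goes back to the basement alone.  [the basement: the cricket, the fly, the frog | the rooftop: the gecko]
3. Technician goes to the rooftop with the cricket.  [the basement: the fly, the frog | the rooftop: the cricket, the gecko]
4. Technician goes back to the basement alone.  [the basement: the fly, the frog | the rooftop: the cricket, the gecko]
5. Technician goes to the rooftop with the fly.  [the basement: the frog | the rooftop: the cricket, the fly, the gecko]
6. Technician goes back to the basement alone.  [the basement: the frog | the rooftop: the cricket, the fly, the gecko]
7. Technician goes to the rooftop with the frog.  [the basement: — | the rooftop: the cricket, the fly, the frog, the gecko]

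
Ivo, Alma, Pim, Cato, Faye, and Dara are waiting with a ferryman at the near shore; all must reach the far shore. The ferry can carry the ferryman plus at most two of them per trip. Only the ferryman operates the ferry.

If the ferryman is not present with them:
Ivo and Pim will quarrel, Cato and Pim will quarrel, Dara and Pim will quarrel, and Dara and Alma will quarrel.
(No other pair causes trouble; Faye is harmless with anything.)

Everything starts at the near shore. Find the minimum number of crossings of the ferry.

7

Counting alone: the ferryman can take at most 2 across per trip to the far shore, so moving all 6 needs at least 3 loaded trips out, with a return between consecutive ones — at least 5 crossings.
The safety rule pushes this higher. Following every safe sequence of crossings, the most of the 6 that can be at the far shore as the ferry arrives there on crossing 5 is 5 — never all 6.
So no plan with fewer than 7 crossings exists, and this one achieves 7:
1. Ferryman goes to the far shore with Alma and Pim.
2. Ferryman goes back to the near shore alone.
3. Ferryman goes to the far shore with Faye.
4. Ferryman goes back to the near shore alone.
5. Ferryman goes to the far shore with Cato and Ivo.
6. Ferryman goes back to the near shore with Pim.
7. Ferryman goes to the far shore with Dara and Pim.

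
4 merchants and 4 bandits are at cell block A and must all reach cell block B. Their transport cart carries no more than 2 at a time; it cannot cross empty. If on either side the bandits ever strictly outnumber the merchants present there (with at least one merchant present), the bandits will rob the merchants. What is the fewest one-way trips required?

Following every safe sequence of crossings from the start, the most of the 8 that can be at cell block B as the transport cart arrives there on crossings 1, 3, 5 is 2, 3, 4 respectively; the best ever achieved is 4 of 8.
From crossing 7 on, no configuration arises that was not already reachable earlier: only 11 distinct safe configurations (who is on which side, and where the transport cart is) can ever be reached, none of them has everyone across, and every continuation just revisits them. They are: 0 merchants + 0 bandits across (transport cart back at the start); 0 merchants + 1 bandit across (transport cart there); 0 merchants + 1 bandit across (transport cart back at the start); 0 merchants + 2 bandits across (transport cart there); 0 merchants + 2 bandits across (transport cart back at the start); 0 merchants + 3 bandits across (transport cart there); 0 merchants + 3 bandits across (transport cart back at the start); 0 merchants + 4 bandits across (transport cart there); 1 merchant + 1 bandit across (transport cart there); 1 merchant + 1 bandit across (transport cart back at the start); 2 merchants + 2 bandits across (transport cart there). So no valid plan exists.

impossible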